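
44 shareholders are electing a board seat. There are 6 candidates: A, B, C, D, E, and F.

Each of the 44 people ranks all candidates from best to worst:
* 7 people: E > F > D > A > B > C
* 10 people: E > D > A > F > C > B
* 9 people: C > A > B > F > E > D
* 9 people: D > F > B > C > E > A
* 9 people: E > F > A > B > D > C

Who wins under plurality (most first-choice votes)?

First-place votes: A 0, B 0, C 9, D 9, E 26, F 0.

E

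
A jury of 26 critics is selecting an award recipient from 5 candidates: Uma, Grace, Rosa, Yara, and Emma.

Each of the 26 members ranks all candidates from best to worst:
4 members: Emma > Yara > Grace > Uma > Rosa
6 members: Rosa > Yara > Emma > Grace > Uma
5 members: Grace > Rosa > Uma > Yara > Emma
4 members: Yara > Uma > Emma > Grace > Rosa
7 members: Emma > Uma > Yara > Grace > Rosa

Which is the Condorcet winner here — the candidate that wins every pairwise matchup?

Yara

Yara vs Uma: 14–12
Yara vs Grace: 21–5
Yara vs Rosa: 15–11
Yara vs Emma: 15–11
Yara beats every other candidate.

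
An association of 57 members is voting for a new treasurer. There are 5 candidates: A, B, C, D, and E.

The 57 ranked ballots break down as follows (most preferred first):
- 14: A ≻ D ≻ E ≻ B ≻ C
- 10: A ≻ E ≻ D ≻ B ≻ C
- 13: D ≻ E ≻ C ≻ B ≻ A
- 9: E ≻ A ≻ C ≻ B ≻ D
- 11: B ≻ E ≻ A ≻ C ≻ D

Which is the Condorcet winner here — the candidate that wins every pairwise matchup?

E vs A: 33–24
E vs B: 46–11
E vs C: 57–0
E vs D: 30–27
E beats every other candidate.

E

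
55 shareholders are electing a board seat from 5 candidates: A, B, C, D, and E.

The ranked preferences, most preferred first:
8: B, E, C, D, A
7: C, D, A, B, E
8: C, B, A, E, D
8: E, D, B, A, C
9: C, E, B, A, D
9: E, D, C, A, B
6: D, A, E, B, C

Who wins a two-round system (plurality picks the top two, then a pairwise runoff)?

Round 1 first-place votes: A 0, B 8, C 24, D 6, E 17. C and E advance.
Runoff: C is ranked above E on 24 ballots, E above C on 31.

E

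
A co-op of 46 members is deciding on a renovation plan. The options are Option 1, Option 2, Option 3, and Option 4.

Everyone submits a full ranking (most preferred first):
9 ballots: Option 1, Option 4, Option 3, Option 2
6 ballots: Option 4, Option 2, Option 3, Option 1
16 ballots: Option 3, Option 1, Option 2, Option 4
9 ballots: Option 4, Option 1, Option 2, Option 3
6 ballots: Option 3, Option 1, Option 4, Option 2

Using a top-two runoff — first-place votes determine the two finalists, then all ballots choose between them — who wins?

Option 4

Round 1 first-place votes: Option 1 9, Option 2 0, Option 3 22, Option 4 15. Option 3 and Option 4 advance.
Runoff: Option 3 is ranked above Option 4 on 22 ballots, Option 4 above Option 3 on 24.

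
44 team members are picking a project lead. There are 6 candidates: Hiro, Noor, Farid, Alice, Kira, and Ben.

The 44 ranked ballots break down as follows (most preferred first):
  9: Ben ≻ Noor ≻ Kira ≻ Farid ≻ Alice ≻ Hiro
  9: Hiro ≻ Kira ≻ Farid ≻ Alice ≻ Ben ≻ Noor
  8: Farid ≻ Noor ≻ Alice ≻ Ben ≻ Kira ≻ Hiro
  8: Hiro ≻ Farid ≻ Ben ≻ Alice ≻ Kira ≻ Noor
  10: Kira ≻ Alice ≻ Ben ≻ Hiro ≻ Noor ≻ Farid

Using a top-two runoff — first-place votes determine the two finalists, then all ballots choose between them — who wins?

Kira

Round 1 first-place votes: Hiro 17, Noor 0, Farid 8, Alice 0, Kira 10, Ben 9. Hiro and Kira advance.
Runoff: Hiro is ranked above Kira on 17 ballots, Kira above Hiro on 27.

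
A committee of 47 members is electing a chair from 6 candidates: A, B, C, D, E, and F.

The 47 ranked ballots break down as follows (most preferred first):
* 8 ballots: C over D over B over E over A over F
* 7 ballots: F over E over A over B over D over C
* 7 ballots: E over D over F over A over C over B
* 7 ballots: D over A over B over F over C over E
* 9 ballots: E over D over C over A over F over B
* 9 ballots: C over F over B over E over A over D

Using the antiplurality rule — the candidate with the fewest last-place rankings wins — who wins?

A

Last-place votes: A 0, B 16, C 7, D 9, E 7, F 8.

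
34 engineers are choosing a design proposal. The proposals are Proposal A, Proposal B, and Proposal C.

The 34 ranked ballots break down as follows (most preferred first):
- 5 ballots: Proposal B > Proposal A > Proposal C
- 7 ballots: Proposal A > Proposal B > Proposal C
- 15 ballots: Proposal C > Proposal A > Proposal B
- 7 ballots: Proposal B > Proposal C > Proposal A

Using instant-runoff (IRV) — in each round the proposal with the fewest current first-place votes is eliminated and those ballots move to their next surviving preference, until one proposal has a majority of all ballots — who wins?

Proposal B

Round 1: Proposal A 7, Proposal B 12, Proposal C 15. Proposal A eliminated.
Round 2: Proposal B 19, Proposal C 15. Proposal B has a majority (≥18).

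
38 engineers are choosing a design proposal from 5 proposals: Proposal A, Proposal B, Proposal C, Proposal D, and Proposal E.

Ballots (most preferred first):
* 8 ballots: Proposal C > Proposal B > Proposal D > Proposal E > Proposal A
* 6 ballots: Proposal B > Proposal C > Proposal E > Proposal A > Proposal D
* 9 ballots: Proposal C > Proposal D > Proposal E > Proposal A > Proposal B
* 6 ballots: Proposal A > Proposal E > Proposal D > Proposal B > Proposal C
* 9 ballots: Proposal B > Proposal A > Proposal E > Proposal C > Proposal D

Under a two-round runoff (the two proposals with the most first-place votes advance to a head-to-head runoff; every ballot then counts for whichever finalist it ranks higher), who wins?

Proposal B

Round 1 first-place votes: Proposal A 6, Proposal B 15, Proposal C 17, Proposal D 0, Proposal E 0. Proposal C and Proposal B advance.
Runoff: Proposal C is ranked above Proposal B on 17 ballots, Proposal B above Proposal C on 21.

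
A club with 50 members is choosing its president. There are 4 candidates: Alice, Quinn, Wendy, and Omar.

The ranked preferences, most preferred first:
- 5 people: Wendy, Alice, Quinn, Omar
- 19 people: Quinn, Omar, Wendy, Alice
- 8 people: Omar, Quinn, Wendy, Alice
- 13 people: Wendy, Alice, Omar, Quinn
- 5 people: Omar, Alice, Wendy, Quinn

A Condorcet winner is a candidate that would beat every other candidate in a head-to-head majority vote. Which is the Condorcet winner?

Omar

Omar vs Alice: 32–18
Omar vs Quinn: 26–24
Omar vs Wendy: 32–18
Omar beats every other candidate.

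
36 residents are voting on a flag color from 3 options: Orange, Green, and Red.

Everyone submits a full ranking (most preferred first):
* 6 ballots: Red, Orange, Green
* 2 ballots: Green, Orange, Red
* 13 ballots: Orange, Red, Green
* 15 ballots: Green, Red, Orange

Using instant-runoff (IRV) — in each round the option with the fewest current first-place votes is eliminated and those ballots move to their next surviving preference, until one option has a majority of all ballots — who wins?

Round 1: Orange 13, Green 17, Red 6. Red eliminated.
Round 2: Orange 19, Green 17. Orange has a majority (≥19).

Orange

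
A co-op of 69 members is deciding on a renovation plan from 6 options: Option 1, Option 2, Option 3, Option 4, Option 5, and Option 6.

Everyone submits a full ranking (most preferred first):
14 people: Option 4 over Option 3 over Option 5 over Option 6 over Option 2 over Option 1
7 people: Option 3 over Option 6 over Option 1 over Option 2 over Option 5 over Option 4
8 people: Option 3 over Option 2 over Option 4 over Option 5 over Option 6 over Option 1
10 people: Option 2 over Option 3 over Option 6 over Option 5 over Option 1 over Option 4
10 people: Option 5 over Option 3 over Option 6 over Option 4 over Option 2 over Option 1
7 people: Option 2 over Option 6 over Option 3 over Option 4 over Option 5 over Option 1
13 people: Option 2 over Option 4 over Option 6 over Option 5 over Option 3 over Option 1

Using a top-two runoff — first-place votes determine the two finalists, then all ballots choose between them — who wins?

Option 3

Round 1 first-place votes: Option 1 0, Option 2 30, Option 3 15, Option 4 14, Option 5 10, Option 6 0. Option 2 and Option 3 advance.
Runoff: Option 2 is ranked above Option 3 on 30 ballots, Option 3 above Option 2 on 39.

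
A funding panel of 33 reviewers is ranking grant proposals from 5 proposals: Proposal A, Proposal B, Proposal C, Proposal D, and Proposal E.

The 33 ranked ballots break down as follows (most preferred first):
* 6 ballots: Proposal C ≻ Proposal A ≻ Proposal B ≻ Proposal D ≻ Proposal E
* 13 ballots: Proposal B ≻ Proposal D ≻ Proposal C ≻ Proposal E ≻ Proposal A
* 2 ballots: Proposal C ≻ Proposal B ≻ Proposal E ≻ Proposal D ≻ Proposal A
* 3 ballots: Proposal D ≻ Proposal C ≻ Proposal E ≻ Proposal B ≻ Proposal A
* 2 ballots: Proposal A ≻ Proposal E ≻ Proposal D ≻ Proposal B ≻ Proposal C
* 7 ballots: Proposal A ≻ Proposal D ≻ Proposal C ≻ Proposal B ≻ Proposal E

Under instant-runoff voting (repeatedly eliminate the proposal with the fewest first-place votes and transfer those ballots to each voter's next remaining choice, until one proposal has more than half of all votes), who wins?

Round 1: Proposal A 9, Proposal B 13, Proposal C 8, Proposal D 3, Proposal E 0. Proposal E eliminated.
Round 2: Proposal A 9, Proposal B 13, Proposal C 8, Proposal D 3. Proposal D eliminated.
Round 3: Proposal A 9, Proposal B 13, Proposal C 11. Proposal A eliminated.
Round 4: Proposal B 15, Proposal C 18. Proposal C has a majority (≥17).

Proposal C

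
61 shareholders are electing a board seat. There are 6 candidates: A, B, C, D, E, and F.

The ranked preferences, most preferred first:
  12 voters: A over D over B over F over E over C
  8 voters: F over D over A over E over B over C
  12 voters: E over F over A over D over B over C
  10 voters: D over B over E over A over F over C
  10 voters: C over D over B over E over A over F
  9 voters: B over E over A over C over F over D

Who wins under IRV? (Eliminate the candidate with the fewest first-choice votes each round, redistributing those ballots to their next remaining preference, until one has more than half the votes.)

Round 1: A 12, B 9, C 10, D 10, E 12, F 8. F eliminated.
Round 2: A 12, B 9, C 10, D 18, E 12. B eliminated.
Round 3: A 12, C 10, D 18, E 21. C eliminated.
Round 4: A 12, D 28, E 21. A eliminated.
Round 5: D 40, E 21. D has a majority (≥31).

D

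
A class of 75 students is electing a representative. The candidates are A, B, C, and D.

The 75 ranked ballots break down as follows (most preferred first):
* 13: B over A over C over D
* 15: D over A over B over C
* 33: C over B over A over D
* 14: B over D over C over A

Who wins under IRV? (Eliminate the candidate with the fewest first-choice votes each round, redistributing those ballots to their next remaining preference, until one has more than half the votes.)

Round 1: A 0, B 27, C 33, D 15. A eliminated.
Round 2: B 27, C 33, D 15. D eliminated.
Round 3: B 42, C 33. B has a majority (≥38).

B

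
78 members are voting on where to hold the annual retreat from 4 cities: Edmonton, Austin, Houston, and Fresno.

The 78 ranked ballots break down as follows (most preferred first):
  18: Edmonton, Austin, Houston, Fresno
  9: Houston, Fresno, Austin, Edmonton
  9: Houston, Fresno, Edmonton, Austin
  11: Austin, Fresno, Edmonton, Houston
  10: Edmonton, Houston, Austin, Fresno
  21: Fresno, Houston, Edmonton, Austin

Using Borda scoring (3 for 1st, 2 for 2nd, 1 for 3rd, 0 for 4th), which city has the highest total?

Edmonton: 18×3 + 9×0 + 9×1 + 11×1 + 10×3 + 21×1 = 125
Austin: 18×2 + 9×1 + 9×0 + 11×3 + 10×1 + 21×0 = 88
Houston: 18×1 + 9×3 + 9×3 + 11×0 + 10×2 + 21×2 = 134
Fresno: 18×0 + 9×2 + 9×2 + 11×2 + 10×0 + 21×3 = 121

Houston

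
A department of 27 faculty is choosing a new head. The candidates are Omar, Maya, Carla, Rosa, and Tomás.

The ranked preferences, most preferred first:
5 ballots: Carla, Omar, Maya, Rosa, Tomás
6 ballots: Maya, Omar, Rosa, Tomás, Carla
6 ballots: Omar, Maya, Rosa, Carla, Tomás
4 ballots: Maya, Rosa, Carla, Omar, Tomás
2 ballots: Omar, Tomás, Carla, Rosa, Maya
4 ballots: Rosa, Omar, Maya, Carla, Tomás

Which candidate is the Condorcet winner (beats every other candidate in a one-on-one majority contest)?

Omar vs Maya: 17–10
Omar vs Carla: 18–9
Omar vs Rosa: 19–8
Omar vs Tomás: 27–0
Omar beats every other candidate.

Omar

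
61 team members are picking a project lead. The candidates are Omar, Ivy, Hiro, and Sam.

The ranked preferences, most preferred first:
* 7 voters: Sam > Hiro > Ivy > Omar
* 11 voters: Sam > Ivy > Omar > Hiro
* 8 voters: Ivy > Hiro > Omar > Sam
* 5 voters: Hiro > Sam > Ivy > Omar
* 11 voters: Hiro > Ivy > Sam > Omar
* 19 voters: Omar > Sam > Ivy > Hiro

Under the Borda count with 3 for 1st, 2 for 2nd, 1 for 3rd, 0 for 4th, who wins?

Sam

Omar: 7×0 + 11×1 + 8×1 + 5×0 + 11×0 + 19×3 = 76
Ivy: 7×1 + 11×2 + 8×3 + 5×1 + 11×2 + 19×1 = 99
Hiro: 7×2 + 11×0 + 8×2 + 5×3 + 11×3 + 19×0 = 78
Sam: 7×3 + 11×3 + 8×0 + 5×2 + 11×1 + 19×2 = 113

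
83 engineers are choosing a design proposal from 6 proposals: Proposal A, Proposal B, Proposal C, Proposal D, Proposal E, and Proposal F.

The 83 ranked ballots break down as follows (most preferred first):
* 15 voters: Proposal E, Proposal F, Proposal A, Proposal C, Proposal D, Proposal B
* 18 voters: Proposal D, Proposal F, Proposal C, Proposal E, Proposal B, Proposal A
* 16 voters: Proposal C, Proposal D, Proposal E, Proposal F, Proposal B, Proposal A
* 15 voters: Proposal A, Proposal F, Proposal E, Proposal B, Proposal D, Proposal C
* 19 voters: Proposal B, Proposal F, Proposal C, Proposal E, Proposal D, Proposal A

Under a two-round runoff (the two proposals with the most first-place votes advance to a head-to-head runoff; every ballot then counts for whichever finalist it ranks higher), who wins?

Proposal D

Round 1 first-place votes: Proposal A 15, Proposal B 19, Proposal C 16, Proposal D 18, Proposal E 15, Proposal F 0. Proposal B and Proposal D advance.
Runoff: Proposal B is ranked above Proposal D on 34 ballots, Proposal D above Proposal B on 49.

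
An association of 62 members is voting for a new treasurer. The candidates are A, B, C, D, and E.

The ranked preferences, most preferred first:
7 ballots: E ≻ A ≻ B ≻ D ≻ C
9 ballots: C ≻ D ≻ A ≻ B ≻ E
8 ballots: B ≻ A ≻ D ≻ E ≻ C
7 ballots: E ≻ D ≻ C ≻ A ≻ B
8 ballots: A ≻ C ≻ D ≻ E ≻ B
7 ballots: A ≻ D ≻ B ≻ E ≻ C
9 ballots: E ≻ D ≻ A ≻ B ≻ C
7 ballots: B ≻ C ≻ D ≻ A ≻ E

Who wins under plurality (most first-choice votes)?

E

First-place votes: A 15, B 15, C 9, D 0, E 23.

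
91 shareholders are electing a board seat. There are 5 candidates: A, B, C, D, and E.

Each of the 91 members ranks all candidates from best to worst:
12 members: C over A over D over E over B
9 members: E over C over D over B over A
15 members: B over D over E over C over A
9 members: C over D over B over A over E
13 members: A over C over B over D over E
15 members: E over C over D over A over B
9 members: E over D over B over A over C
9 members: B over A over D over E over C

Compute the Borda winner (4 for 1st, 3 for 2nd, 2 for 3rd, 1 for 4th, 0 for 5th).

C

A: 12×3 + 9×0 + 15×0 + 9×1 + 13×4 + 15×1 + 9×1 + 9×3 = 148
B: 12×0 + 9×1 + 15×4 + 9×2 + 13×2 + 15×0 + 9×2 + 9×4 = 167
C: 12×4 + 9×3 + 15×1 + 9×4 + 13×3 + 15×3 + 9×0 + 9×0 = 210
D: 12×2 + 9×2 + 15×3 + 9×3 + 13×1 + 15×2 + 9×3 + 9×2 = 202
E: 12×1 + 9×4 + 15×2 + 9×0 + 13×0 + 15×4 + 9×4 + 9×1 = 183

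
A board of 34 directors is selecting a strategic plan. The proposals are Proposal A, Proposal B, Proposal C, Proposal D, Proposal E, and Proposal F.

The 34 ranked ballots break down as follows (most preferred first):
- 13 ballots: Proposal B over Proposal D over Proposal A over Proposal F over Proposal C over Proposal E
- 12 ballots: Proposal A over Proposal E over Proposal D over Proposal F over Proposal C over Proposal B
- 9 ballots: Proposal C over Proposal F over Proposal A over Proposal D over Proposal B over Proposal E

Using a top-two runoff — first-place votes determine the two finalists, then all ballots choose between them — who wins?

Proposal A

Round 1 first-place votes: Proposal A 12, Proposal B 13, Proposal C 9, Proposal D 0, Proposal E 0, Proposal F 0. Proposal B and Proposal A advance.
Runoff: Proposal B is ranked above Proposal A on 13 ballots, Proposal A above Proposal B on 21.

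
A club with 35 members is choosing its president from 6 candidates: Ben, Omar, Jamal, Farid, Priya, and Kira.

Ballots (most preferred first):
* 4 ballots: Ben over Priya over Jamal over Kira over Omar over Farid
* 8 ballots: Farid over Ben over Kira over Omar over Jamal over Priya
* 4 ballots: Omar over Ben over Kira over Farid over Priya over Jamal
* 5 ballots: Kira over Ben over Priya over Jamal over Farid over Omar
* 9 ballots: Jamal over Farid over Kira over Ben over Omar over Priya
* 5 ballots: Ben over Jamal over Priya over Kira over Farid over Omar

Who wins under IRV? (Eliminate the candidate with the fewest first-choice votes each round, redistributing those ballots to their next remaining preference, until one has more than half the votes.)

Round 1: Ben 9, Omar 4, Jamal 9, Farid 8, Priya 0, Kira 5. Priya eliminated.
Round 2: Ben 9, Omar 4, Jamal 9, Farid 8, Kira 5. Omar eliminated.
Round 3: Ben 13, Jamal 9, Farid 8, Kira 5. Kira eliminated.
Round 4: Ben 18, Jamal 9, Farid 8. Ben has a majority (≥18).

Ben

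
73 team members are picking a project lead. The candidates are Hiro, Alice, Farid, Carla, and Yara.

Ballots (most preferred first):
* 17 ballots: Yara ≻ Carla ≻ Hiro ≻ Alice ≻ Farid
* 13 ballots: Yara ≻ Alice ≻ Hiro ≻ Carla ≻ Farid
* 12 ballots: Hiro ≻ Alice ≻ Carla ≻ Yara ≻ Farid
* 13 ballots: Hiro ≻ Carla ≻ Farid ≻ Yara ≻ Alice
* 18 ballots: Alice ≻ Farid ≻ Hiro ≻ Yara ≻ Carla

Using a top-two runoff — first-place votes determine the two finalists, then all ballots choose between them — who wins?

Hiro

Round 1 first-place votes: Hiro 25, Alice 18, Farid 0, Carla 0, Yara 30. Yara and Hiro advance.
Runoff: Yara is ranked above Hiro on 30 ballots, Hiro above Yara on 43.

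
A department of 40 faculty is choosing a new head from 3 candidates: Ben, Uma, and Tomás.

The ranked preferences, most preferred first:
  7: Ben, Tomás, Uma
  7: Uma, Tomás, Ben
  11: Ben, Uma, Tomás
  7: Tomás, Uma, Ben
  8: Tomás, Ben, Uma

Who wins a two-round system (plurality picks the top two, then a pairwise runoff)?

Round 1 first-place votes: Ben 18, Uma 7, Tomás 15. Ben and Tomás advance.
Runoff: Ben is ranked above Tomás on 18 ballots, Tomás above Ben on 22.

Tomás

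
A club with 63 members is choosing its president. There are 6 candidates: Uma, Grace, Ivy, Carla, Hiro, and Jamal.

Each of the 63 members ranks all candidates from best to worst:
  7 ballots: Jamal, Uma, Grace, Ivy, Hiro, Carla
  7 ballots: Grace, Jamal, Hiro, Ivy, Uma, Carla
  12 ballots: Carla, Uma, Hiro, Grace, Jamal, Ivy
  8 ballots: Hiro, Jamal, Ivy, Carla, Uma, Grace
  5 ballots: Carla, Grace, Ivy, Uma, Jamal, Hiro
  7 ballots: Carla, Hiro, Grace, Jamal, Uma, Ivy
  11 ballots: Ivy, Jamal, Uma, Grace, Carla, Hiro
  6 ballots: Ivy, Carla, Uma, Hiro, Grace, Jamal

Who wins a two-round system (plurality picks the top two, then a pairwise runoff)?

Round 1 first-place votes: Uma 0, Grace 7, Ivy 17, Carla 24, Hiro 8, Jamal 7. Carla and Ivy advance.
Runoff: Carla is ranked above Ivy on 24 ballots, Ivy above Carla on 39.

Ivy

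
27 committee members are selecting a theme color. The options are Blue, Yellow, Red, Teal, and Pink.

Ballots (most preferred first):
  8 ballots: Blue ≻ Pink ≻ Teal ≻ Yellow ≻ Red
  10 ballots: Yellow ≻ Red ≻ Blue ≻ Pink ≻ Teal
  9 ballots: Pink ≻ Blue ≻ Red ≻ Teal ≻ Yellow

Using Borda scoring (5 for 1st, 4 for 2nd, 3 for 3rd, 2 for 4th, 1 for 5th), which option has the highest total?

Blue

Blue: 8×5 + 10×3 + 9×4 = 106
Yellow: 8×2 + 10×5 + 9×1 = 75
Red: 8×1 + 10×4 + 9×3 = 75
Teal: 8×3 + 10×1 + 9×2 = 52
Pink: 8×4 + 10×2 + 9×5 = 97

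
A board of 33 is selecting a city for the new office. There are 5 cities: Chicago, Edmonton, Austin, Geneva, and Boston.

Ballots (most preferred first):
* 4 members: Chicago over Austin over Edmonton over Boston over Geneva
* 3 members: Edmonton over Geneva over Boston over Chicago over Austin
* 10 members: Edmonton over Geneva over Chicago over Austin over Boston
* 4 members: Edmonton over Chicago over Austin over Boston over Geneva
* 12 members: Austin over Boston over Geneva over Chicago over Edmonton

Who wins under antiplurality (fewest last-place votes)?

Chicago

Last-place votes: Chicago 0, Edmonton 12, Austin 3, Geneva 8, Boston 10.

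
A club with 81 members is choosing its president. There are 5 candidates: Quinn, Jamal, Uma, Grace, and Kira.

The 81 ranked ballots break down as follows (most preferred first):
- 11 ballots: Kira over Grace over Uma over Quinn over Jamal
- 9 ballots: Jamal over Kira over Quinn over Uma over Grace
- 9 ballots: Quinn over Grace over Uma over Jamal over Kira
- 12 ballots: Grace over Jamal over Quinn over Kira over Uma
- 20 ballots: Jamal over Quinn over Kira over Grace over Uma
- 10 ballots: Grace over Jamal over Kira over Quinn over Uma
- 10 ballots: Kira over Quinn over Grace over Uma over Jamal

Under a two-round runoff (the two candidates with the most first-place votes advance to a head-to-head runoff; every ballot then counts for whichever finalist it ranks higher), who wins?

Round 1 first-place votes: Quinn 9, Jamal 29, Uma 0, Grace 22, Kira 21. Jamal and Grace advance.
Runoff: Jamal is ranked above Grace on 29 ballots, Grace above Jamal on 52.

Grace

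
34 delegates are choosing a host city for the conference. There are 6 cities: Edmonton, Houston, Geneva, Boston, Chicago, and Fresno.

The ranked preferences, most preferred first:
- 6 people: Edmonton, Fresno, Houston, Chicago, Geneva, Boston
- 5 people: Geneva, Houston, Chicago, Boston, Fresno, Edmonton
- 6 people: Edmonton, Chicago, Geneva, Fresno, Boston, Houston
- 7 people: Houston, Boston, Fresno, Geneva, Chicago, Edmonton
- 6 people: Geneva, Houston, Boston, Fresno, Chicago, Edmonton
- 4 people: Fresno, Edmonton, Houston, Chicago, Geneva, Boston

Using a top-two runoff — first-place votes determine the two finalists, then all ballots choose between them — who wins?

Round 1 first-place votes: Edmonton 12, Houston 7, Geneva 11, Boston 0, Chicago 0, Fresno 4. Edmonton and Geneva advance.
Runoff: Edmonton is ranked above Geneva on 16 ballots, Geneva above Edmonton on 18.

Geneva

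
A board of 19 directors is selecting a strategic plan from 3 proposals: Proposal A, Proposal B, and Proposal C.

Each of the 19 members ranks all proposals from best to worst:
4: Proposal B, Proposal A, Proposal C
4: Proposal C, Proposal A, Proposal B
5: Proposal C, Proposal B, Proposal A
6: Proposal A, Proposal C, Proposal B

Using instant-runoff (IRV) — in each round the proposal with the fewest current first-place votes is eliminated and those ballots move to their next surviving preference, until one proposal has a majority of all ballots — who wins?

Round 1: Proposal A 6, Proposal B 4, Proposal C 9. Proposal B eliminated.
Round 2: Proposal A 10, Proposal C 9. Proposal A has a majority (≥10).

Proposal A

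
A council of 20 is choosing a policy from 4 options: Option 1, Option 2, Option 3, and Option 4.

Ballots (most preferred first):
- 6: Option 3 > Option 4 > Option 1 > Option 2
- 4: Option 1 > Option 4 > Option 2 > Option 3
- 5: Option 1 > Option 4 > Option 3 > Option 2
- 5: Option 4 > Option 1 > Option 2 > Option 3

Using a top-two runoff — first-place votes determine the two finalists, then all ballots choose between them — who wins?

Option 1

Round 1 first-place votes: Option 1 9, Option 2 0, Option 3 6, Option 4 5. Option 1 and Option 3 advance.
Runoff: Option 1 is ranked above Option 3 on 14 ballots, Option 3 above Option 1 on 6.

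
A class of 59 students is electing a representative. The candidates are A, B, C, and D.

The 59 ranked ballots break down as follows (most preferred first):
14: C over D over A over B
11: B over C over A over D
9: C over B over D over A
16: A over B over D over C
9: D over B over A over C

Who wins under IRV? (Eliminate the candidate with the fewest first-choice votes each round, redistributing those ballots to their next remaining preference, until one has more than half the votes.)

B

Round 1: A 16, B 11, C 23, D 9. D eliminated.
Round 2: A 16, B 20, C 23. A eliminated.
Round 3: B 36, C 23. B has a majority (≥30).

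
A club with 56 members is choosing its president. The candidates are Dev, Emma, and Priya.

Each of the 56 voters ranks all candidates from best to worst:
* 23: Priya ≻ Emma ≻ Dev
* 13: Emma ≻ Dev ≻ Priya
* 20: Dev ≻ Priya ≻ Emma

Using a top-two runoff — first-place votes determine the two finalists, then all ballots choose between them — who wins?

Dev

Round 1 first-place votes: Dev 20, Emma 13, Priya 23. Priya and Dev advance.
Runoff: Priya is ranked above Dev on 23 ballots, Dev above Priya on 33.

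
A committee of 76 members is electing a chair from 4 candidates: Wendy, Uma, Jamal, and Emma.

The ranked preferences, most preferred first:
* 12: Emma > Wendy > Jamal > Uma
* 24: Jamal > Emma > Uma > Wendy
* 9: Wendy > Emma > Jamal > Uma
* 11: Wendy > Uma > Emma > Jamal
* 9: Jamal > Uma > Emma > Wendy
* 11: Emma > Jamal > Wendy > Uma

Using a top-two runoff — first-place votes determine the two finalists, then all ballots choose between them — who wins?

Round 1 first-place votes: Wendy 20, Uma 0, Jamal 33, Emma 23. Jamal and Emma advance.
Runoff: Jamal is ranked above Emma on 33 ballots, Emma above Jamal on 43.

Emma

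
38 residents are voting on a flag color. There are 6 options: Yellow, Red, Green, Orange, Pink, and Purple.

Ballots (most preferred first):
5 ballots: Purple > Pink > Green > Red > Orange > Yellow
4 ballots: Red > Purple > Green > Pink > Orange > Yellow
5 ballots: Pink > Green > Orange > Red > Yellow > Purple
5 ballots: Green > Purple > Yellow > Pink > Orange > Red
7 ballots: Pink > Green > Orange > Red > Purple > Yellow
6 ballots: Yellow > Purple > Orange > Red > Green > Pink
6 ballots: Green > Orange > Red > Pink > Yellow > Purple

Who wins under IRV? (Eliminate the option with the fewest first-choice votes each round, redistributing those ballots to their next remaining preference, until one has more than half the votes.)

Purple

Round 1: Yellow 6, Red 4, Green 11, Orange 0, Pink 12, Purple 5. Orange eliminated.
Round 2: Yellow 6, Red 4, Green 11, Pink 12, Purple 5. Red eliminated.
Round 3: Yellow 6, Green 11, Pink 12, Purple 9. Yellow eliminated.
Round 4: Green 11, Pink 12, Purple 15. Green eliminated.
Round 5: Pink 18, Purple 20. Purple has a majority (≥20).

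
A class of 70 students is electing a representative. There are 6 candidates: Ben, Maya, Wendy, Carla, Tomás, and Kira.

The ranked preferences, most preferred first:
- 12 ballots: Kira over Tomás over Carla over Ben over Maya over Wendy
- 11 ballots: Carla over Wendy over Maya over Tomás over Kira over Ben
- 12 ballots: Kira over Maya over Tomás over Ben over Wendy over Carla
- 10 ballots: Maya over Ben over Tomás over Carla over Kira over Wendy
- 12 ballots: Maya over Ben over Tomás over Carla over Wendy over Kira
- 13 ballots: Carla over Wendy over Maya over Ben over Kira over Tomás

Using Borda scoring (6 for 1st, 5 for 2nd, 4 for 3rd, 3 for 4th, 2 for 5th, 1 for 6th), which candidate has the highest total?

Maya

Ben: 12×3 + 11×1 + 12×3 + 10×5 + 12×5 + 13×3 = 232
Maya: 12×2 + 11×4 + 12×5 + 10×6 + 12×6 + 13×4 = 312
Wendy: 12×1 + 11×5 + 12×2 + 10×1 + 12×2 + 13×5 = 190
Carla: 12×4 + 11×6 + 12×1 + 10×3 + 12×3 + 13×6 = 270
Tomás: 12×5 + 11×3 + 12×4 + 10×4 + 12×4 + 13×1 = 242
Kira: 12×6 + 11×2 + 12×6 + 10×2 + 12×1 + 13×2 = 224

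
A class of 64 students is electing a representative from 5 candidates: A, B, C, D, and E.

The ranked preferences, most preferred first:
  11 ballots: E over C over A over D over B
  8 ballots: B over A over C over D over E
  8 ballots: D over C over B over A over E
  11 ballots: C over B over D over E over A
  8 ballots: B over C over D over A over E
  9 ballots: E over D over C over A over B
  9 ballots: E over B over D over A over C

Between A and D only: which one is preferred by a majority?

D

A is ranked above D on 19 ballots; D above A on 45.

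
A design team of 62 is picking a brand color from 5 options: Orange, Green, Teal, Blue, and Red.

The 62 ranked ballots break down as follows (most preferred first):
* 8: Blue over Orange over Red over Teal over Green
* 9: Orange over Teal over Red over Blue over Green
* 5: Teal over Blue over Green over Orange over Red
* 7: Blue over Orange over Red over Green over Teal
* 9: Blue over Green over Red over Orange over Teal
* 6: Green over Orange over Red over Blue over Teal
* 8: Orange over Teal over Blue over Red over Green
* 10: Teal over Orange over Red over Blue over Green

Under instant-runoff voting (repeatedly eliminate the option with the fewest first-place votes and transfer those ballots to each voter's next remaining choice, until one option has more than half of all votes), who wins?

Round 1: Orange 17, Green 6, Teal 15, Blue 24, Red 0. Red eliminated.
Round 2: Orange 17, Green 6, Teal 15, Blue 24. Green eliminated.
Round 3: Orange 23, Teal 15, Blue 24. Teal eliminated.
Round 4: Orange 33, Blue 29. Orange has a majority (≥32).

Orange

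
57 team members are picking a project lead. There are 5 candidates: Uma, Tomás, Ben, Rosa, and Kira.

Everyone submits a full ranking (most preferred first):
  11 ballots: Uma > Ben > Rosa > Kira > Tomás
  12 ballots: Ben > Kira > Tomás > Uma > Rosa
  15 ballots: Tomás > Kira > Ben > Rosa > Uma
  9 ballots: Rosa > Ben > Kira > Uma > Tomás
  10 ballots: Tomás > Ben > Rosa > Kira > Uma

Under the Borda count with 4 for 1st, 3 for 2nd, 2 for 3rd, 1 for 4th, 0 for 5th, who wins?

Ben

Uma: 11×4 + 12×1 + 15×0 + 9×1 + 10×0 = 65
Tomás: 11×0 + 12×2 + 15×4 + 9×0 + 10×4 = 124
Ben: 11×3 + 12×4 + 15×2 + 9×3 + 10×3 = 168
Rosa: 11×2 + 12×0 + 15×1 + 9×4 + 10×2 = 93
Kira: 11×1 + 12×3 + 15×3 + 9×2 + 10×1 = 120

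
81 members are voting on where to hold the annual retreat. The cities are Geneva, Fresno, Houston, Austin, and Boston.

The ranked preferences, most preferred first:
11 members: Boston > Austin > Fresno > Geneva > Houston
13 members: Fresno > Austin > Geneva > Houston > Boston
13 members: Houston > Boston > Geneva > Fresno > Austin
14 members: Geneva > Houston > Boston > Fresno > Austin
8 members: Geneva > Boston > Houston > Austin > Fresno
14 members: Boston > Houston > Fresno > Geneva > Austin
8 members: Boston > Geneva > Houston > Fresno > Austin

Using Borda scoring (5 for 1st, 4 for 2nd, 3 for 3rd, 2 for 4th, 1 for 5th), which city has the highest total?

Boston

Geneva: 11×2 + 13×3 + 13×3 + 14×5 + 8×5 + 14×2 + 8×4 = 270
Fresno: 11×3 + 13×5 + 13×2 + 14×2 + 8×1 + 14×3 + 8×2 = 218
Houston: 11×1 + 13×2 + 13×5 + 14×4 + 8×3 + 14×4 + 8×3 = 262
Austin: 11×4 + 13×4 + 13×1 + 14×1 + 8×2 + 14×1 + 8×1 = 161
Boston: 11×5 + 13×1 + 13×4 + 14×3 + 8×4 + 14×5 + 8×5 = 304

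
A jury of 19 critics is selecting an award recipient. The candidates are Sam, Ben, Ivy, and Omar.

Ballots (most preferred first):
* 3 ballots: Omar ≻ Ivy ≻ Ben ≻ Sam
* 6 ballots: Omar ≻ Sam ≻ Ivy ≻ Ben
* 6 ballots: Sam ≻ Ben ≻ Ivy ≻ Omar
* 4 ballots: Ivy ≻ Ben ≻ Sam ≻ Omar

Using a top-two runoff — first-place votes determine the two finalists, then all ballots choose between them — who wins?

Round 1 first-place votes: Sam 6, Ben 0, Ivy 4, Omar 9. Omar and Sam advance.
Runoff: Omar is ranked above Sam on 9 ballots, Sam above Omar on 10.

Sam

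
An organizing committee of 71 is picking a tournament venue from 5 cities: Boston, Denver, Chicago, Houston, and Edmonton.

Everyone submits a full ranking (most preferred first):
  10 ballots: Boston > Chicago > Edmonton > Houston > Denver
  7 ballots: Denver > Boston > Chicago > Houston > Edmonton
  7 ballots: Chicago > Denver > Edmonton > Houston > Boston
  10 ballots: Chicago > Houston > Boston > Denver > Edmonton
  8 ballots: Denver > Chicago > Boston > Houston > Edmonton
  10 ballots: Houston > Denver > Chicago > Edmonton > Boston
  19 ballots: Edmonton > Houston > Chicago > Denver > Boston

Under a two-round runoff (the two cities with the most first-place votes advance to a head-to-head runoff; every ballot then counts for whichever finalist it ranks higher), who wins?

Round 1 first-place votes: Boston 10, Denver 15, Chicago 17, Houston 10, Edmonton 19. Edmonton and Chicago advance.
Runoff: Edmonton is ranked above Chicago on 19 ballots, Chicago above Edmonton on 52.

Chicago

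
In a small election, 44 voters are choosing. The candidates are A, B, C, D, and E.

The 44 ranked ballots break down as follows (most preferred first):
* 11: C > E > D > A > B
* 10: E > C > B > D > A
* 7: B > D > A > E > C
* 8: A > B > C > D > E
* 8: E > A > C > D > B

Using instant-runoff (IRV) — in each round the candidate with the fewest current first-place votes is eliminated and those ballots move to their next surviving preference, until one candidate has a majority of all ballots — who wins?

E

Round 1: A 8, B 7, C 11, D 0, E 18. D eliminated.
Round 2: A 8, B 7, C 11, E 18. B eliminated.
Round 3: A 15, C 11, E 18. C eliminated.
Round 4: A 15, E 29. E has a majority (≥23).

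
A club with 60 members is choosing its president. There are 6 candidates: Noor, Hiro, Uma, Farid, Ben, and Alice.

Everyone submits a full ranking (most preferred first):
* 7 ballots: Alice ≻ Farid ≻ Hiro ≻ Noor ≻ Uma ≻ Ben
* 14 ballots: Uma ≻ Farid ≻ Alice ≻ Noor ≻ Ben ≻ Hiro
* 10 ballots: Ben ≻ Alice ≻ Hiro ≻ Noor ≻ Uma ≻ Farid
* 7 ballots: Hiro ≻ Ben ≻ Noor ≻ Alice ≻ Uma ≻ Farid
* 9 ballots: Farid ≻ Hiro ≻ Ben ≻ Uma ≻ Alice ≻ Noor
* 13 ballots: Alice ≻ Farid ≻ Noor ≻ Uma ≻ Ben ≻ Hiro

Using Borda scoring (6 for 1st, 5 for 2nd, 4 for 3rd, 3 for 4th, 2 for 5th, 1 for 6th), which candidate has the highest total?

Noor: 7×3 + 14×3 + 10×3 + 7×4 + 9×1 + 13×4 = 182
Hiro: 7×4 + 14×1 + 10×4 + 7×6 + 9×5 + 13×1 = 182
Uma: 7×2 + 14×6 + 10×2 + 7×2 + 9×3 + 13×3 = 198
Farid: 7×5 + 14×5 + 10×1 + 7×1 + 9×6 + 13×5 = 241
Ben: 7×1 + 14×2 + 10×6 + 7×5 + 9×4 + 13×2 = 192
Alice: 7×6 + 14×4 + 10×5 + 7×3 + 9×2 + 13×6 = 265

Alice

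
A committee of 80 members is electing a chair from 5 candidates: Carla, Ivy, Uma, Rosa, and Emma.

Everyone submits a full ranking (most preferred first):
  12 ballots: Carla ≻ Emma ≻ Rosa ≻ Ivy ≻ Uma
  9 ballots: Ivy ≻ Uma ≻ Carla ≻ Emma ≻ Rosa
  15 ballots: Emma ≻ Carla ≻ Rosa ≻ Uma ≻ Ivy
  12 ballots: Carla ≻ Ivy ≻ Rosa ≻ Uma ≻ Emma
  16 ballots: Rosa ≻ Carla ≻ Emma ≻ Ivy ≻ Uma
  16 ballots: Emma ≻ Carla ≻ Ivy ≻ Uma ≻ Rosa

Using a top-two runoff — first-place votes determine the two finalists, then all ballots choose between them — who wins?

Round 1 first-place votes: Carla 24, Ivy 9, Uma 0, Rosa 16, Emma 31. Emma and Carla advance.
Runoff: Emma is ranked above Carla on 31 ballots, Carla above Emma on 49.

Carla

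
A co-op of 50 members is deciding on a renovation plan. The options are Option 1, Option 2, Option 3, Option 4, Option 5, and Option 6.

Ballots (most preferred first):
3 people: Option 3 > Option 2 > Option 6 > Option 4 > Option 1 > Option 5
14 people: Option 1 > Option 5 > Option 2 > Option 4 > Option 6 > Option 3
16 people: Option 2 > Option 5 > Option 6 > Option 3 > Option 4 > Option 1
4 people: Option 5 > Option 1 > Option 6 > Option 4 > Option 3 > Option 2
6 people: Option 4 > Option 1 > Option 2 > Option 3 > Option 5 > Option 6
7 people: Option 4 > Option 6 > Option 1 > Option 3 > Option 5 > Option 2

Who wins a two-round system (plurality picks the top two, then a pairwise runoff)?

Round 1 first-place votes: Option 1 14, Option 2 16, Option 3 3, Option 4 13, Option 5 4, Option 6 0. Option 2 and Option 1 advance.
Runoff: Option 2 is ranked above Option 1 on 19 ballots, Option 1 above Option 2 on 31.

Option 1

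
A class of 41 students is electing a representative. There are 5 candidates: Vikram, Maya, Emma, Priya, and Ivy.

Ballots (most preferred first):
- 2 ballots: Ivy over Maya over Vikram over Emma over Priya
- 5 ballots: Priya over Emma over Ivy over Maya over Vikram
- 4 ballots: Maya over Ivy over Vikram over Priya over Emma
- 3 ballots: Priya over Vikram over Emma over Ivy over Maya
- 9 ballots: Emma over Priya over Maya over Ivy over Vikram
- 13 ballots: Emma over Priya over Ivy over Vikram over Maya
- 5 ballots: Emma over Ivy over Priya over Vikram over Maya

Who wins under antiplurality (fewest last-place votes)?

Ivy

Last-place votes: Vikram 14, Maya 21, Emma 4, Priya 2, Ivy 0.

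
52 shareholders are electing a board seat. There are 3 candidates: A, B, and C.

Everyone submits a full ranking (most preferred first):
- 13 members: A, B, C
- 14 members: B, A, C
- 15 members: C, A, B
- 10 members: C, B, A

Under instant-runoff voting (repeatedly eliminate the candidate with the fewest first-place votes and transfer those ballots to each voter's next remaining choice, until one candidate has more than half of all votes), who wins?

Round 1: A 13, B 14, C 25. A eliminated.
Round 2: B 27, C 25. B has a majority (≥27).

B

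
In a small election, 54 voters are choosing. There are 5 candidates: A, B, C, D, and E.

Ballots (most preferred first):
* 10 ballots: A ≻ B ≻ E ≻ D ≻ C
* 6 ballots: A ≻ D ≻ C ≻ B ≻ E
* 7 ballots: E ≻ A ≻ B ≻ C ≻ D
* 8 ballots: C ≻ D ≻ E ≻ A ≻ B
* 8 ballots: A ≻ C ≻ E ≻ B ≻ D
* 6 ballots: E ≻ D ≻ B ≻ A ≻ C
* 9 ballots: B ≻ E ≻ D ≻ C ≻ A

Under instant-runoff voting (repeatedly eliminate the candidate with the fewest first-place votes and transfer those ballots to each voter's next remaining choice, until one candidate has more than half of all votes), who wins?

E

Round 1: A 24, B 9, C 8, D 0, E 13. D eliminated.
Round 2: A 24, B 9, C 8, E 13. C eliminated.
Round 3: A 24, B 9, E 21. B eliminated.
Round 4: A 24, E 30. E has a majority (≥28).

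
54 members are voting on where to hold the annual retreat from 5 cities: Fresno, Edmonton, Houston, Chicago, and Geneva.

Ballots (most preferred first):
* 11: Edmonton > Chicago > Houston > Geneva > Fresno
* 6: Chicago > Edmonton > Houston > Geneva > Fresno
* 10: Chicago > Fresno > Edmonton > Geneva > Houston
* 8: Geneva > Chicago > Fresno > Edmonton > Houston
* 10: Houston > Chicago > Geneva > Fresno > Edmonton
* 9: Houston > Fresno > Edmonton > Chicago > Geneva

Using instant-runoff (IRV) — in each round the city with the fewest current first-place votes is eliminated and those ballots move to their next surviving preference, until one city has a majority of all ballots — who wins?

Chicago

Round 1: Fresno 0, Edmonton 11, Houston 19, Chicago 16, Geneva 8. Fresno eliminated.
Round 2: Edmonton 11, Houston 19, Chicago 16, Geneva 8. Geneva eliminated.
Round 3: Edmonton 11, Houston 19, Chicago 24. Edmonton eliminated.
Round 4: Houston 19, Chicago 35. Chicago has a majority (≥28).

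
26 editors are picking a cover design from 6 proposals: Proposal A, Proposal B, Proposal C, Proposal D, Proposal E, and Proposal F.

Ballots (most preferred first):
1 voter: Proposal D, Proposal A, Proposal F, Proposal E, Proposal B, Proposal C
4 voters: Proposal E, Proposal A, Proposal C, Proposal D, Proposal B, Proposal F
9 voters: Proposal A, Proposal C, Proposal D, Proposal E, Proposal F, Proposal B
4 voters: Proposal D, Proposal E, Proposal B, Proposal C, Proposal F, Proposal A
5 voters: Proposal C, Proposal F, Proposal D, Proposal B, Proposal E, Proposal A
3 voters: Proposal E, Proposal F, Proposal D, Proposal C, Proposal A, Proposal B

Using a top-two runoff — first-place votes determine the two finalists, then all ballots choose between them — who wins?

Round 1 first-place votes: Proposal A 9, Proposal B 0, Proposal C 5, Proposal D 5, Proposal E 7, Proposal F 0. Proposal A and Proposal E advance.
Runoff: Proposal A is ranked above Proposal E on 10 ballots, Proposal E above Proposal A on 16.

Proposal E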